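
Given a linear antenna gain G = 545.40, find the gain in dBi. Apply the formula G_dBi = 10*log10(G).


G_dBi = 10 * log10(545.40) = 27.37 dBi

27.37 dBi


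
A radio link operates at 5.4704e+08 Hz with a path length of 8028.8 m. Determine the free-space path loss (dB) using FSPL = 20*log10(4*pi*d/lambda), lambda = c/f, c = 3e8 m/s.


lambda = c / f = 3.0000e+08 / 5.4704e+08 = 0.5484060 m
FSPL = 20 * log10(4*pi*8028.8/0.5484060) = 105.3 dB

105.3 dB


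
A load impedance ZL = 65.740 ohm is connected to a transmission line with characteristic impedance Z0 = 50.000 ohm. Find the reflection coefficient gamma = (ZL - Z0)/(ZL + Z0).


gamma = (65.740 - 50.000) / (65.740 + 50.000) = 0.1360

0.1360


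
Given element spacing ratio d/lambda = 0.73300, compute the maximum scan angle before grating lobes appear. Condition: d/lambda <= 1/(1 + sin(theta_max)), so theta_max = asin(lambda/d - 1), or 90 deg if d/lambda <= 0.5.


lambda/d - 1 = 1/0.73300 - 1 = 0.3642565
theta_max = asin(0.3642565) = 21.36 deg

21.36 deg


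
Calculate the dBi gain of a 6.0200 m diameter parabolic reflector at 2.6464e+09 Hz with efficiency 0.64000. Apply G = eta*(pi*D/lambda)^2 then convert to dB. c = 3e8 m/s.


lambda = c / f = 3.0000e+08 / 2.6464e+09 = 0.1133615 m
G_linear = 0.64000 * (pi * 6.0200 / 0.1133615)^2 = 17813.18
G_dBi = 10 * log10(17813.18) = 42.51 dBi

42.51 dBi


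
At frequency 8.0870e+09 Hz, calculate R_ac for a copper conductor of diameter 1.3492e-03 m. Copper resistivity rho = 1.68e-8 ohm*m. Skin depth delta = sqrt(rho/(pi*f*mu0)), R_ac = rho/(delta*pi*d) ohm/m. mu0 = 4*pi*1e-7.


delta = sqrt(1.68e-8 / (pi * 8.0870e+09 * 4*pi*1e-7)) = 7.254058e-07 m
R_ac = 1.68e-8 / (7.254058e-07 * pi * 1.3492e-03) = 5.464 ohm/m

5.464 ohm/m


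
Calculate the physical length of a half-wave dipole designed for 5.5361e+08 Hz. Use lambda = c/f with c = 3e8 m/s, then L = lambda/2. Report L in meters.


lambda = c / f = 3.0000e+08 / 5.5361e+08 = 0.5418977 m
L = lambda / 2 = 0.5418977 / 2 = 0.2709 m

0.2709 m


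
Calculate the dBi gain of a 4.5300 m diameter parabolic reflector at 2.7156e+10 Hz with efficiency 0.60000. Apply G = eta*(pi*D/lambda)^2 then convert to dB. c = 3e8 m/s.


lambda = c / f = 3.0000e+08 / 2.7156e+10 = 0.01104728 m
G_linear = 0.60000 * (pi * 4.5300 / 0.01104728)^2 = 995718.7
G_dBi = 10 * log10(995718.7) = 59.98 dBi

59.98 dBi


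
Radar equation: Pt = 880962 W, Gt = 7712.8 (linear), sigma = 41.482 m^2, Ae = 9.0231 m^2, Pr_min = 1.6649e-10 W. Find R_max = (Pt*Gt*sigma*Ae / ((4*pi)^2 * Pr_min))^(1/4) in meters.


R^4 = 880962*7712.8*41.482*9.0231 / ((4*pi)^2 * 1.6649e-10) = 9.673348e+19
R_max = 9.673348e+19^0.25 = 99173 m

99173 m


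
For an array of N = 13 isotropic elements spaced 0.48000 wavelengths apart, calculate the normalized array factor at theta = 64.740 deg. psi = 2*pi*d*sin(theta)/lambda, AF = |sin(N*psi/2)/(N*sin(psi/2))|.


psi = 2*pi*0.48000*sin(64.740 deg) = 2.727548 rad
AF = |sin(13*2.727548/2) / (13*sin(2.727548/2))| = 0.07077

0.07077


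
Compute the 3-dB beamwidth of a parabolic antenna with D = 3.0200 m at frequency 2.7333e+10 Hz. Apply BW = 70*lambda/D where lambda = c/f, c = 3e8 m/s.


lambda = c / f = 3.0000e+08 / 2.7333e+10 = 0.01097574 m
BW = 70 * 0.01097574 / 3.0200 = 0.2544 deg

0.2544 deg


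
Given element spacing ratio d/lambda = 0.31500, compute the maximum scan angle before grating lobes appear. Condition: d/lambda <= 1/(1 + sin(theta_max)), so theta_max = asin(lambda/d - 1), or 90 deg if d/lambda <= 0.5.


lambda/d - 1 = 1/0.31500 - 1 = 2.174603 >= 1
d/lambda <= 0.5, so the array can scan to endfire without grating lobes: theta_max = 90 deg

90 deg


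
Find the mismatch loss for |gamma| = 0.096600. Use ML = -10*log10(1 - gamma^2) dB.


ML = -10 * log10(1 - 0.096600^2) = -10 * log10(0.99066844) = 0.04072 dB

0.04072 dB


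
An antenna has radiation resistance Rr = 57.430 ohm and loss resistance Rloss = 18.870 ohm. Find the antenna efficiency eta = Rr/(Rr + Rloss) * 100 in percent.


eta = 57.430 / (57.430 + 18.870) * 100 = 75.27%

75.27%


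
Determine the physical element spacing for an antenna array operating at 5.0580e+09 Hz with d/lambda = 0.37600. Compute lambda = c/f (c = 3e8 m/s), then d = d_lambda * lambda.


lambda = c / f = 3.0000e+08 / 5.0580e+09 = 0.05931198 m
d = 0.37600 * 0.05931198 = 0.02230 m

0.02230 m


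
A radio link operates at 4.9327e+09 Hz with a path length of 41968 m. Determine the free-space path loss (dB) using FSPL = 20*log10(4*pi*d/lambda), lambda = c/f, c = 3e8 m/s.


lambda = c / f = 3.0000e+08 / 4.9327e+09 = 0.06081862 m
FSPL = 20 * log10(4*pi*41968/0.06081862) = 138.8 dB

138.8 dB


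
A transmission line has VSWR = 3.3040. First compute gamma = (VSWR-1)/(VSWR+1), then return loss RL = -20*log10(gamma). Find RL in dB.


gamma = (3.3040 - 1) / (3.3040 + 1) = 0.5353160
RL = -20 * log10(0.5353160) = 5.428 dB

5.428 dB


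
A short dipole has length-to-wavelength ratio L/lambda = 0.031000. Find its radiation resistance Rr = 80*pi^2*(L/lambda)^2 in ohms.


Rr = 80 * pi^2 * (0.031000)^2 = 80 * 9.869604 * 9.610000e-04 = 0.7588 ohm

0.7588 ohm


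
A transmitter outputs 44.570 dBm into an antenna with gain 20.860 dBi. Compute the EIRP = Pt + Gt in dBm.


EIRP = Pt + Gt = 44.570 + 20.860 = 65.43 dBm

65.43 dBm


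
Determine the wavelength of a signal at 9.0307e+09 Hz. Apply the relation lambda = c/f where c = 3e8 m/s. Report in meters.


lambda = c / f = 3.0000e+08 / 9.0307e+09 = 0.03322 m

0.03322 m


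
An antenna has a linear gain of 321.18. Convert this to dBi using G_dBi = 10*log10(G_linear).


G_dBi = 10 * log10(321.18) = 25.07 dBi

25.07 dBi


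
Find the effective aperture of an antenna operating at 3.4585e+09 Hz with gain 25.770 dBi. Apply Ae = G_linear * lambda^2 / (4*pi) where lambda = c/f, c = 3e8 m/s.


lambda = c / f = 3.0000e+08 / 3.4585e+09 = 0.08674281 m
G_linear = 10^(25.770/10) = 377.5722
Ae = G_linear * lambda^2 / (4*pi) = 377.5722 * 0.08674281^2 / (4*pi) = 0.2261 m^2

0.2261 m^2


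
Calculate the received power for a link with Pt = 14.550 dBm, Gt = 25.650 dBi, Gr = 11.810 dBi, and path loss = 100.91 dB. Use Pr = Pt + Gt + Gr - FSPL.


Pr = 14.550 + 25.650 + 11.810 - 100.91 = -48.90 dBm

-48.90 dBm


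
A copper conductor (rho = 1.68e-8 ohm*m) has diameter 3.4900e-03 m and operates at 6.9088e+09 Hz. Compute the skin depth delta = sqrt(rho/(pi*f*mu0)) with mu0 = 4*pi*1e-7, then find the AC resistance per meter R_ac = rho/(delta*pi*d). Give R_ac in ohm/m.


delta = sqrt(1.68e-8 / (pi * 6.9088e+09 * 4*pi*1e-7)) = 7.848261e-07 m
R_ac = 1.68e-8 / (7.848261e-07 * pi * 3.4900e-03) = 1.952 ohm/m

1.952 ohm/m


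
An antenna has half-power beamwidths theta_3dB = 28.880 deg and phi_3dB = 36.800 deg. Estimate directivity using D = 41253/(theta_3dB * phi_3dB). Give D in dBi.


D_linear = 41253 / (28.880 * 36.800) = 38.81598
D_dBi = 10 * log10(38.81598) = 15.89 dBi

15.89 dBi


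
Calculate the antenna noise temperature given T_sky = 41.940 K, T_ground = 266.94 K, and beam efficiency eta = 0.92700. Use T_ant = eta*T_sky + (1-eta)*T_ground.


T_ant = 0.92700 * 41.940 + (1 - 0.92700) * 266.94 = 58.36 K

58.36 K


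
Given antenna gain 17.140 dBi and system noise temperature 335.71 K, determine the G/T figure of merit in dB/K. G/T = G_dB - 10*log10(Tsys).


G/T = 17.140 - 10*log10(335.71) = 17.140 - 25.25964 = -8.120 dB/K

-8.120 dB/K


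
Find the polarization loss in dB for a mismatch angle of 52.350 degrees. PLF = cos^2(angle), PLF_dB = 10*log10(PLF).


PLF_linear = cos^2(52.350 deg) = 0.3731210
PLF_dB = 10 * log10(0.3731210) = -4.282 dB

-4.282 dB


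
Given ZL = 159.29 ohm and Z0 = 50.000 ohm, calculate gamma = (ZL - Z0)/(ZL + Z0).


gamma = (159.29 - 50.000) / (159.29 + 50.000) = 0.5222

0.5222


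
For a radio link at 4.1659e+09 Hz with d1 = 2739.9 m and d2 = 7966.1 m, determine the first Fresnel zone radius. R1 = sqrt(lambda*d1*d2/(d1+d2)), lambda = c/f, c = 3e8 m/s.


lambda = c / f = 3.0000e+08 / 4.1659e+09 = 0.07201325 m
R1 = sqrt(0.07201325 * 2739.9 * 7966.1 / (2739.9 + 7966.1)) = 12.12 m

12.12 m


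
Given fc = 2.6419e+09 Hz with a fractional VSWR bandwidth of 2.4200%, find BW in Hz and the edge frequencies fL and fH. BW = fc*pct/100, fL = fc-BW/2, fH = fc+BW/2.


BW = 2.6419e+09 * 2.4200/100 = 6.393398e+07 Hz
fL = 2.6419e+09 - 6.393398e+07/2 = 2.610e+09 Hz
fH = 2.6419e+09 + 6.393398e+07/2 = 2.674e+09 Hz

BW=6.393e+07 Hz, fL=2.610e+09 Hz, fH=2.674e+09 Hz


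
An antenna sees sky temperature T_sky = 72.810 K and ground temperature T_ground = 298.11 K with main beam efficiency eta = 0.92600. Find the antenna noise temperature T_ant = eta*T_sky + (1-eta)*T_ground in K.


T_ant = 0.92600 * 72.810 + (1 - 0.92600) * 298.11 = 89.48 K

89.48 K


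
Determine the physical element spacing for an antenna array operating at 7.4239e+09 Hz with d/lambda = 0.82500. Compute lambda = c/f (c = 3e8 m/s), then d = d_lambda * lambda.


lambda = c / f = 3.0000e+08 / 7.4239e+09 = 0.04041003 m
d = 0.82500 * 0.04041003 = 0.03334 m

0.03334 m


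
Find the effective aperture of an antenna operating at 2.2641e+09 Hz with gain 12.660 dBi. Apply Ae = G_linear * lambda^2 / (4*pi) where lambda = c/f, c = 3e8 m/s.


lambda = c / f = 3.0000e+08 / 2.2641e+09 = 0.1325030 m
G_linear = 10^(12.660/10) = 18.45015
Ae = G_linear * lambda^2 / (4*pi) = 18.45015 * 0.1325030^2 / (4*pi) = 0.02578 m^2

0.02578 m^2


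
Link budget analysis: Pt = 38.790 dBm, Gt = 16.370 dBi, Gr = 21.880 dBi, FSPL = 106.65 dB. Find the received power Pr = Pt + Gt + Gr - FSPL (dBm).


Pr = 38.790 + 16.370 + 21.880 - 106.65 = -29.61 dBm

-29.61 dBm


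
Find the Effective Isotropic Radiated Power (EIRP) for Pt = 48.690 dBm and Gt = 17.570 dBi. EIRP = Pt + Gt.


EIRP = Pt + Gt = 48.690 + 17.570 = 66.26 dBm

66.26 dBm


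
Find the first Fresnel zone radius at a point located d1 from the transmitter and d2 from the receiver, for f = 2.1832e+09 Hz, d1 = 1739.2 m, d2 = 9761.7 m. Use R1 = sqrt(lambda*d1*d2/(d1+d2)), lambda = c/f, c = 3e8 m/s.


lambda = c / f = 3.0000e+08 / 2.1832e+09 = 0.1374130 m
R1 = sqrt(0.1374130 * 1739.2 * 9761.7 / (1739.2 + 9761.7)) = 14.24 m

14.24 m


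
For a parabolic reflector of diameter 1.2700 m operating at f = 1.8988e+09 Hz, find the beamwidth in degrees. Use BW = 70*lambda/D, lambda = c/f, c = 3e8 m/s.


lambda = c / f = 3.0000e+08 / 1.8988e+09 = 0.1579945 m
BW = 70 * 0.1579945 / 1.2700 = 8.708 deg

8.708 deg


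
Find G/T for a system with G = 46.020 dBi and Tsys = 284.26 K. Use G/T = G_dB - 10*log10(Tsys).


G/T = 46.020 - 10*log10(284.26) = 46.020 - 24.53716 = 21.48 dB/K

21.48 dB/K


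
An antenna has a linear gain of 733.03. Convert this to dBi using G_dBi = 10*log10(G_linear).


G_dBi = 10 * log10(733.03) = 28.65 dBi

28.65 dBi


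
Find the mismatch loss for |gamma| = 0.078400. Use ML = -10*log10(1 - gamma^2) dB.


ML = -10 * log10(1 - 0.078400^2) = -10 * log10(0.99385344) = 0.02678 dB

0.02678 dB


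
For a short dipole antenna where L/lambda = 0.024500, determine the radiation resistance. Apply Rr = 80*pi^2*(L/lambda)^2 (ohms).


Rr = 80 * pi^2 * (0.024500)^2 = 80 * 9.869604 * 6.002500e-04 = 0.4739 ohm

0.4739 ohm


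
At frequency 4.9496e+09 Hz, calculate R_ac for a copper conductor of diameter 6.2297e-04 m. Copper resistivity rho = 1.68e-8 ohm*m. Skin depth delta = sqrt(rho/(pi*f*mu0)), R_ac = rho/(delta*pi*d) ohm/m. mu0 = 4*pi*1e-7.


delta = sqrt(1.68e-8 / (pi * 4.9496e+09 * 4*pi*1e-7)) = 9.272348e-07 m
R_ac = 1.68e-8 / (9.272348e-07 * pi * 6.2297e-04) = 9.258 ohm/m

9.258 ohm/m


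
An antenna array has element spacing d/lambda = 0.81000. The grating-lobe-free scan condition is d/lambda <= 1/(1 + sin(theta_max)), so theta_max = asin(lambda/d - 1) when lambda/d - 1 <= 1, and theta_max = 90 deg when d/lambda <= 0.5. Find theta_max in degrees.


lambda/d - 1 = 1/0.81000 - 1 = 0.2345679
theta_max = asin(0.2345679) = 13.57 deg

13.57 deg


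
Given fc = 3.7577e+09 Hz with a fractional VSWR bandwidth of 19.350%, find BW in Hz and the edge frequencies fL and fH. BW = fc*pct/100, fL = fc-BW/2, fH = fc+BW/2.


BW = 3.7577e+09 * 19.350/100 = 7.271150e+08 Hz
fL = 3.7577e+09 - 7.271150e+08/2 = 3.394e+09 Hz
fH = 3.7577e+09 + 7.271150e+08/2 = 4.121e+09 Hz

BW=7.271e+08 Hz, fL=3.394e+09 Hz, fH=4.121e+09 Hz


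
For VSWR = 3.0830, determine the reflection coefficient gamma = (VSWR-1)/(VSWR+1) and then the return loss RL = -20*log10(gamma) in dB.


gamma = (3.0830 - 1) / (3.0830 + 1) = 0.5101641
RL = -20 * log10(0.5101641) = 5.846 dB

5.846 dB


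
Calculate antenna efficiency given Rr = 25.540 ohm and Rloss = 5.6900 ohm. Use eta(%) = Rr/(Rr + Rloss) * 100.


eta = 25.540 / (25.540 + 5.6900) * 100 = 81.78%

81.78%


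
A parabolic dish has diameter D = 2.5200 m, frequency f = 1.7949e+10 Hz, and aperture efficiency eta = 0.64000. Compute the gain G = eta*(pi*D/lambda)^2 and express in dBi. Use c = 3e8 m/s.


lambda = c / f = 3.0000e+08 / 1.7949e+10 = 0.01671402 m
G_linear = 0.64000 * (pi * 2.5200 / 0.01671402)^2 = 143588.3
G_dBi = 10 * log10(143588.3) = 51.57 dBi

51.57 dBi


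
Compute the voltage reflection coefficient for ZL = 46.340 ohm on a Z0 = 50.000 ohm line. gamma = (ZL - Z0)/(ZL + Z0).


gamma = (46.340 - 50.000) / (46.340 + 50.000) = -0.03799

-0.03799


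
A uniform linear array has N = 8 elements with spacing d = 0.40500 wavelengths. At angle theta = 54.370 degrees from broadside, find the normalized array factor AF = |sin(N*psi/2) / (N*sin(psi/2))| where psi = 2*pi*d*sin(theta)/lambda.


psi = 2*pi*0.40500*sin(54.370 deg) = 2.068314 rad
AF = |sin(8*2.068314/2) / (8*sin(2.068314/2))| = 0.1328

0.1328


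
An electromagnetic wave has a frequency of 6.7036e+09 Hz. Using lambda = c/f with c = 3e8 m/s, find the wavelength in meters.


lambda = c / f = 3.0000e+08 / 6.7036e+09 = 0.04475 m

0.04475 m


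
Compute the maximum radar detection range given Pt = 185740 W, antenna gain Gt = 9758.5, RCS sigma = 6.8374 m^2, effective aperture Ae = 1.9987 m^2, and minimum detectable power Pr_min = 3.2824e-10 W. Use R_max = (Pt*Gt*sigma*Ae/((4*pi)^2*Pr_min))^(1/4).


R^4 = 185740*9758.5*6.8374*1.9987 / ((4*pi)^2 * 3.2824e-10) = 4.778767e+17
R_max = 4.778767e+17^0.25 = 26292 m

26292 m


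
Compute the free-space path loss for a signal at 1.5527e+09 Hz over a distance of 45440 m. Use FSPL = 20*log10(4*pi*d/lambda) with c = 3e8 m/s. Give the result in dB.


lambda = c / f = 3.0000e+08 / 1.5527e+09 = 0.1932118 m
FSPL = 20 * log10(4*pi*45440/0.1932118) = 129.4 dB

129.4 dB


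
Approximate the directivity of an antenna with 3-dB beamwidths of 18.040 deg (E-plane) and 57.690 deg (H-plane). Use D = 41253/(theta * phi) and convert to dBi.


D_linear = 41253 / (18.040 * 57.690) = 39.63861
D_dBi = 10 * log10(39.63861) = 15.98 dBi

15.98 dBi


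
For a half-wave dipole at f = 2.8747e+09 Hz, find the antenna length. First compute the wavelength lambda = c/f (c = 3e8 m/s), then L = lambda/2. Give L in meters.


lambda = c / f = 3.0000e+08 / 2.8747e+09 = 0.1043587 m
L = lambda / 2 = 0.1043587 / 2 = 0.05218 m

0.05218 m


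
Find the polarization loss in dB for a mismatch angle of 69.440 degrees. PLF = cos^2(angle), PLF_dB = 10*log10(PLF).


PLF_linear = cos^2(69.440 deg) = 0.1233331
PLF_dB = 10 * log10(0.1233331) = -9.089 dB

-9.089 dB


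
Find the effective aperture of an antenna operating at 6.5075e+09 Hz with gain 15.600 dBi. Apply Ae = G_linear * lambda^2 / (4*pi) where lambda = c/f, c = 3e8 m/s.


lambda = c / f = 3.0000e+08 / 6.5075e+09 = 0.04610065 m
G_linear = 10^(15.600/10) = 36.30781
Ae = G_linear * lambda^2 / (4*pi) = 36.30781 * 0.04610065^2 / (4*pi) = 6.141e-03 m^2

6.141e-03 m^2


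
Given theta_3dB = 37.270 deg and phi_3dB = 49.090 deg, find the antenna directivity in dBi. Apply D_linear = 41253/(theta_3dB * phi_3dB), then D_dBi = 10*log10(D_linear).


D_linear = 41253 / (37.270 * 49.090) = 22.54774
D_dBi = 10 * log10(22.54774) = 13.53 dBi

13.53 dBi


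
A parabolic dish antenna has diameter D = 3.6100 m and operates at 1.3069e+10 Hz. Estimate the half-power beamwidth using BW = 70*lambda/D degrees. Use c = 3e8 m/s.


lambda = c / f = 3.0000e+08 / 1.3069e+10 = 0.02295508 m
BW = 70 * 0.02295508 / 3.6100 = 0.4451 deg

0.4451 deg


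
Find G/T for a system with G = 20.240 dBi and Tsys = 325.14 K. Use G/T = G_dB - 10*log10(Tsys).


G/T = 20.240 - 10*log10(325.14) = 20.240 - 25.12070 = -4.881 dB/K

-4.881 dB/K


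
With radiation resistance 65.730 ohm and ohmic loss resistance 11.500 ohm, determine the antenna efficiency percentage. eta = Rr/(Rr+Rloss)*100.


eta = 65.730 / (65.730 + 11.500) * 100 = 85.11%

85.11%


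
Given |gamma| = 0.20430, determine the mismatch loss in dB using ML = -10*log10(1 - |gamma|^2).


ML = -10 * log10(1 - 0.20430^2) = -10 * log10(0.95826151) = 0.1852 dB

0.1852 dB


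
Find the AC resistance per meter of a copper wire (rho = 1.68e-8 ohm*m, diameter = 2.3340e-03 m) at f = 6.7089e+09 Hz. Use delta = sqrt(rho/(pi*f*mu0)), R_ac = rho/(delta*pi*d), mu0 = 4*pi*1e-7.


delta = sqrt(1.68e-8 / (pi * 6.7089e+09 * 4*pi*1e-7)) = 7.964328e-07 m
R_ac = 1.68e-8 / (7.964328e-07 * pi * 2.3340e-03) = 2.877 ohm/m

2.877 ohm/m


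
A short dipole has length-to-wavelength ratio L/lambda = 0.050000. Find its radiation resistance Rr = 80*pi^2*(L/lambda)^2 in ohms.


Rr = 80 * pi^2 * (0.050000)^2 = 80 * 9.869604 * 2.500000e-03 = 1.974 ohm

1.974 ohm


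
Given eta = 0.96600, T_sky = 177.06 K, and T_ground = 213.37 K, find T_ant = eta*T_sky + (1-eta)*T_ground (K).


T_ant = 0.96600 * 177.06 + (1 - 0.96600) * 213.37 = 178.3 K

178.3 K


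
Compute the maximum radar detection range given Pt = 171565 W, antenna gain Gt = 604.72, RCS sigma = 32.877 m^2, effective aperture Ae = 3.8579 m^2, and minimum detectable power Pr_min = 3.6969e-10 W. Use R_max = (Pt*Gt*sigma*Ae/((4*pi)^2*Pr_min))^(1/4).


R^4 = 171565*604.72*32.877*3.8579 / ((4*pi)^2 * 3.6969e-10) = 2.254077e+17
R_max = 2.254077e+17^0.25 = 21789 m

21789 m


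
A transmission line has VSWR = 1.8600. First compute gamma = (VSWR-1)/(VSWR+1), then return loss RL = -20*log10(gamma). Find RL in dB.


gamma = (1.8600 - 1) / (1.8600 + 1) = 0.3006993
RL = -20 * log10(0.3006993) = 10.44 dB

10.44 dB


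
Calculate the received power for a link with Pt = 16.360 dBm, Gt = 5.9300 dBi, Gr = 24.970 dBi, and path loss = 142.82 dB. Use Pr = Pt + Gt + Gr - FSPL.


Pr = 16.360 + 5.9300 + 24.970 - 142.82 = -95.56 dBm

-95.56 dBm


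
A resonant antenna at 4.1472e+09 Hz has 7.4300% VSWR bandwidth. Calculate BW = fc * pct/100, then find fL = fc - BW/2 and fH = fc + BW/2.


BW = 4.1472e+09 * 7.4300/100 = 3.081370e+08 Hz
fL = 4.1472e+09 - 3.081370e+08/2 = 3.993e+09 Hz
fH = 4.1472e+09 + 3.081370e+08/2 = 4.301e+09 Hz

BW=3.081e+08 Hz, fL=3.993e+09 Hz, fH=4.301e+09 Hz


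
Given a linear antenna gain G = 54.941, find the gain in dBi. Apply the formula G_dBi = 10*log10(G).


G_dBi = 10 * log10(54.941) = 17.40 dBi

17.40 dBi


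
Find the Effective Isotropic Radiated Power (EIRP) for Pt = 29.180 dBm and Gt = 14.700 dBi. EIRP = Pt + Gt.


EIRP = Pt + Gt = 29.180 + 14.700 = 43.88 dBm

43.88 dBm


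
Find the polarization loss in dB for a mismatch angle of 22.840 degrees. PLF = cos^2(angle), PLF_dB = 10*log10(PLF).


PLF_linear = cos^2(22.840 deg) = 0.8493325
PLF_dB = 10 * log10(0.8493325) = -0.7092 dB

-0.7092 dB


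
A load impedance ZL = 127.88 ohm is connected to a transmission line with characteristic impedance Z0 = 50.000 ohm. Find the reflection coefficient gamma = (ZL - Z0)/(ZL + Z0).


gamma = (127.88 - 50.000) / (127.88 + 50.000) = 0.4378

0.4378


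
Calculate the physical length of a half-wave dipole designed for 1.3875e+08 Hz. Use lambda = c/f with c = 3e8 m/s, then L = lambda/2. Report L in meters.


lambda = c / f = 3.0000e+08 / 1.3875e+08 = 2.162162 m
L = lambda / 2 = 2.162162 / 2 = 1.081 m

1.081 m


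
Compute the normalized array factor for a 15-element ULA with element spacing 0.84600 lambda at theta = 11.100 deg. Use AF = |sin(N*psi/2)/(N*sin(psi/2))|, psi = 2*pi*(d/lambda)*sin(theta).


psi = 2*pi*0.84600*sin(11.100 deg) = 1.023365 rad
AF = |sin(15*1.023365/2) / (15*sin(1.023365/2))| = 0.1340

0.1340


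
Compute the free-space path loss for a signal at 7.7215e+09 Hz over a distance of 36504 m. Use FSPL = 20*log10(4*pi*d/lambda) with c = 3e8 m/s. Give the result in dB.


lambda = c / f = 3.0000e+08 / 7.7215e+09 = 0.03885255 m
FSPL = 20 * log10(4*pi*36504/0.03885255) = 141.4 dB

141.4 dB


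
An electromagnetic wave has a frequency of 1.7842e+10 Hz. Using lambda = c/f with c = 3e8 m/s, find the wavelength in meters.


lambda = c / f = 3.0000e+08 / 1.7842e+10 = 0.01681 m

0.01681 m


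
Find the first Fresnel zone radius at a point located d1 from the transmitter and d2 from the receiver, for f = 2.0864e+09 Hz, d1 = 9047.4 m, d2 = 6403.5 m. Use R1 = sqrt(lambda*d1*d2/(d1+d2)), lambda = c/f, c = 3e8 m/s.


lambda = c / f = 3.0000e+08 / 2.0864e+09 = 0.1437883 m
R1 = sqrt(0.1437883 * 9047.4 * 6403.5 / (9047.4 + 6403.5)) = 23.22 m

23.22 m


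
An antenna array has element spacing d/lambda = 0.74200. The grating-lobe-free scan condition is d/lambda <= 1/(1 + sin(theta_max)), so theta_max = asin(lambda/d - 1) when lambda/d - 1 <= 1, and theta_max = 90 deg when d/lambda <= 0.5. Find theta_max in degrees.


lambda/d - 1 = 1/0.74200 - 1 = 0.3477089
theta_max = asin(0.3477089) = 20.35 deg

20.35 deg


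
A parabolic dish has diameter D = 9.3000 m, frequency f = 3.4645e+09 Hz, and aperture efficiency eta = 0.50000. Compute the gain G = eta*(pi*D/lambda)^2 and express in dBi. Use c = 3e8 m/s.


lambda = c / f = 3.0000e+08 / 3.4645e+09 = 0.08659258 m
G_linear = 0.50000 * (pi * 9.3000 / 0.08659258)^2 = 56921.23
G_dBi = 10 * log10(56921.23) = 47.55 dBi

47.55 dBi


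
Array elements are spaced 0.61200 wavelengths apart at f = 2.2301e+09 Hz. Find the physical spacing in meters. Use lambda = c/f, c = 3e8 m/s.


lambda = c / f = 3.0000e+08 / 2.2301e+09 = 0.1345231 m
d = 0.61200 * 0.1345231 = 0.08233 m

0.08233 m


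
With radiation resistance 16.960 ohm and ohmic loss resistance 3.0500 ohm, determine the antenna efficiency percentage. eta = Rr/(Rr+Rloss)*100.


eta = 16.960 / (16.960 + 3.0500) * 100 = 84.76%

84.76%


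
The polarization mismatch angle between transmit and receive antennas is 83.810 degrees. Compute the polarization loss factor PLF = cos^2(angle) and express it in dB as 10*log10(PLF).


PLF_linear = cos^2(83.810 deg) = 0.01162641
PLF_dB = 10 * log10(0.01162641) = -19.35 dB

-19.35 dB


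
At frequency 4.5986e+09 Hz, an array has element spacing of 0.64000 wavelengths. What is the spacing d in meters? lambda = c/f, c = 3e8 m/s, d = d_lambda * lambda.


lambda = c / f = 3.0000e+08 / 4.5986e+09 = 0.06523725 m
d = 0.64000 * 0.06523725 = 0.04175 m

0.04175 m


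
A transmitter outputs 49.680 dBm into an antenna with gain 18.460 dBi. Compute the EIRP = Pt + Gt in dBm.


EIRP = Pt + Gt = 49.680 + 18.460 = 68.14 dBm

68.14 dBm


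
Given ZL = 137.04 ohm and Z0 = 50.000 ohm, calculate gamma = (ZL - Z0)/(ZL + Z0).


gamma = (137.04 - 50.000) / (137.04 + 50.000) = 0.4654

0.4654


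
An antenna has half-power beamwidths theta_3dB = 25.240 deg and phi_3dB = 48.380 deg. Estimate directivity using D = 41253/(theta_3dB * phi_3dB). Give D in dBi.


D_linear = 41253 / (25.240 * 48.380) = 33.78316
D_dBi = 10 * log10(33.78316) = 15.29 dBi

15.29 dBi


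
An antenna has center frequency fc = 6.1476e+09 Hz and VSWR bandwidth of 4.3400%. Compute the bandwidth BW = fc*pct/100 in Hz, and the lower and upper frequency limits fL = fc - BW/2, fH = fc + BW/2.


BW = 6.1476e+09 * 4.3400/100 = 2.668058e+08 Hz
fL = 6.1476e+09 - 2.668058e+08/2 = 6.014e+09 Hz
fH = 6.1476e+09 + 2.668058e+08/2 = 6.281e+09 Hz

BW=2.668e+08 Hz, fL=6.014e+09 Hz, fH=6.281e+09 Hz


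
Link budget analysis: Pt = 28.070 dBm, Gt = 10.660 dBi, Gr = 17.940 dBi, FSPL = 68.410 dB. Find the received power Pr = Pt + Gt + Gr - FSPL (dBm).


Pr = 28.070 + 10.660 + 17.940 - 68.410 = -11.74 dBm

-11.74 dBm


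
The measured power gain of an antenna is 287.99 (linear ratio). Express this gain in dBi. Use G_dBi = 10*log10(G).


G_dBi = 10 * log10(287.99) = 24.59 dBi

24.59 dBi


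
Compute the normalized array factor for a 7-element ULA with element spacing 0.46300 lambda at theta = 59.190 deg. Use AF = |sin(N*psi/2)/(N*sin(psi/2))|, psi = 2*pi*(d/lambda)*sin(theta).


psi = 2*pi*0.46300*sin(59.190 deg) = 2.498553 rad
AF = |sin(7*2.498553/2) / (7*sin(2.498553/2))| = 0.09466

0.09466


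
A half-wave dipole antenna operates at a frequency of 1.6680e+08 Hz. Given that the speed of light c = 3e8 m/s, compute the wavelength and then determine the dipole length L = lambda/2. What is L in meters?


lambda = c / f = 3.0000e+08 / 1.6680e+08 = 1.798561 m
L = lambda / 2 = 1.798561 / 2 = 0.8993 m

0.8993 m


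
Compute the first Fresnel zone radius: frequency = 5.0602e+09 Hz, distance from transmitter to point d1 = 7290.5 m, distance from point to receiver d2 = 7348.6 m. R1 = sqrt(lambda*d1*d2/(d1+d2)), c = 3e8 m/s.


lambda = c / f = 3.0000e+08 / 5.0602e+09 = 0.05928619 m
R1 = sqrt(0.05928619 * 7290.5 * 7348.6 / (7290.5 + 7348.6)) = 14.73 m

14.73 m


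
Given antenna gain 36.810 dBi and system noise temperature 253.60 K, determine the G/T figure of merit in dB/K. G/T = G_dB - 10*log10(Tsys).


G/T = 36.810 - 10*log10(253.60) = 36.810 - 24.04149 = 12.77 dB/K

12.77 dB/K


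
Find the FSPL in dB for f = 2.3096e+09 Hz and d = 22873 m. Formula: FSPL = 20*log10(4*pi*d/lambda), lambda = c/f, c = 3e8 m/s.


lambda = c / f = 3.0000e+08 / 2.3096e+09 = 0.1298926 m
FSPL = 20 * log10(4*pi*22873/0.1298926) = 126.9 dB

126.9 dB


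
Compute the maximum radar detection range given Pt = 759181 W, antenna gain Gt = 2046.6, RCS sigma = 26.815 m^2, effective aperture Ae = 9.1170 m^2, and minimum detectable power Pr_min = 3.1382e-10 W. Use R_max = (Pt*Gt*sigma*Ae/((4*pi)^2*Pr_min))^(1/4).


R^4 = 759181*2046.6*26.815*9.1170 / ((4*pi)^2 * 3.1382e-10) = 7.664921e+18
R_max = 7.664921e+18^0.25 = 52617 m

52617 m


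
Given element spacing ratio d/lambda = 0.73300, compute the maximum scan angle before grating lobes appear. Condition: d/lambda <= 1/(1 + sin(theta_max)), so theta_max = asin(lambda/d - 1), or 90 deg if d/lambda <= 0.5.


lambda/d - 1 = 1/0.73300 - 1 = 0.3642565
theta_max = asin(0.3642565) = 21.36 deg

21.36 deg


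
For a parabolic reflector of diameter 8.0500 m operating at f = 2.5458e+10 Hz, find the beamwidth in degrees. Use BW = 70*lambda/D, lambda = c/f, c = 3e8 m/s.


lambda = c / f = 3.0000e+08 / 2.5458e+10 = 0.01178412 m
BW = 70 * 0.01178412 / 8.0500 = 0.1025 deg

0.1025 deg


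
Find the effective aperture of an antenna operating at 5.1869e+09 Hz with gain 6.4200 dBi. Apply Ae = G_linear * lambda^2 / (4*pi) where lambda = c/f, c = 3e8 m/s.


lambda = c / f = 3.0000e+08 / 5.1869e+09 = 0.05783801 m
G_linear = 10^(6.4200/10) = 4.385307
Ae = G_linear * lambda^2 / (4*pi) = 4.385307 * 0.05783801^2 / (4*pi) = 1.167e-03 m^2

1.167e-03 m^2


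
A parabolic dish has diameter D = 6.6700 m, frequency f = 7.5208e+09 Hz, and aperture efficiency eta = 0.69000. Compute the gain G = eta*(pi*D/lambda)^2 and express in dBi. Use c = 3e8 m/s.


lambda = c / f = 3.0000e+08 / 7.5208e+09 = 0.03988937 m
G_linear = 0.69000 * (pi * 6.6700 / 0.03988937)^2 = 190408.4
G_dBi = 10 * log10(190408.4) = 52.80 dBi

52.80 dBi


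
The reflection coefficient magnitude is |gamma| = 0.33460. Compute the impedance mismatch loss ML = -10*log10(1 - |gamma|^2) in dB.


ML = -10 * log10(1 - 0.33460^2) = -10 * log10(0.88804284) = 0.5157 dB

0.5157 dB


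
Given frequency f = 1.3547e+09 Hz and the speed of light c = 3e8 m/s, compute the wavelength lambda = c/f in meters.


lambda = c / f = 3.0000e+08 / 1.3547e+09 = 0.2215 m

0.2215 m


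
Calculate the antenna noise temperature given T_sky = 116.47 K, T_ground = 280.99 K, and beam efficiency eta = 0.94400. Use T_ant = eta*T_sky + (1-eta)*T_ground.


T_ant = 0.94400 * 116.47 + (1 - 0.94400) * 280.99 = 125.7 K

125.7 K


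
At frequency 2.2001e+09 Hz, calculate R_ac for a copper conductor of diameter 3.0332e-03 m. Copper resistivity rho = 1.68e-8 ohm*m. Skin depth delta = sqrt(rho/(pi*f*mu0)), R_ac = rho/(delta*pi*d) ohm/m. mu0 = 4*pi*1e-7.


delta = sqrt(1.68e-8 / (pi * 2.2001e+09 * 4*pi*1e-7)) = 1.390764e-06 m
R_ac = 1.68e-8 / (1.390764e-06 * pi * 3.0332e-03) = 1.268 ohm/m

1.268 ohm/m


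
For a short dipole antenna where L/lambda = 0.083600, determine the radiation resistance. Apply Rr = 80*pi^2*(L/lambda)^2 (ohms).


Rr = 80 * pi^2 * (0.083600)^2 = 80 * 9.869604 * 6.988960e-03 = 5.518 ohm

5.518 ohm


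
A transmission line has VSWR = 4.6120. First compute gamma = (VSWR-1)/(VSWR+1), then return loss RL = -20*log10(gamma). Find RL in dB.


gamma = (4.6120 - 1) / (4.6120 + 1) = 0.6436208
RL = -20 * log10(0.6436208) = 3.827 dB

3.827 dB


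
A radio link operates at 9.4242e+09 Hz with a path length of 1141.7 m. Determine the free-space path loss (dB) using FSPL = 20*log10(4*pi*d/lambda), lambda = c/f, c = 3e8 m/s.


lambda = c / f = 3.0000e+08 / 9.4242e+09 = 0.03183294 m
FSPL = 20 * log10(4*pi*1141.7/0.03183294) = 113.1 dB

113.1 dB


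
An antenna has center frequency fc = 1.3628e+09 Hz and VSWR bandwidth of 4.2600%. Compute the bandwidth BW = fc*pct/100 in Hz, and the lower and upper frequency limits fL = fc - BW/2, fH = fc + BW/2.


BW = 1.3628e+09 * 4.2600/100 = 5.805528e+07 Hz
fL = 1.3628e+09 - 5.805528e+07/2 = 1.334e+09 Hz
fH = 1.3628e+09 + 5.805528e+07/2 = 1.392e+09 Hz

BW=5.806e+07 Hz, fL=1.334e+09 Hz, fH=1.392e+09 Hz


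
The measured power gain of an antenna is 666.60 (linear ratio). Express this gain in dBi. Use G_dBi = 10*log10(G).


G_dBi = 10 * log10(666.60) = 28.24 dBi

28.24 dBi


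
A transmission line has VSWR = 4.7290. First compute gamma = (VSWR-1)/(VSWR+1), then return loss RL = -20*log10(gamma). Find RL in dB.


gamma = (4.7290 - 1) / (4.7290 + 1) = 0.6508989
RL = -20 * log10(0.6508989) = 3.730 dB

3.730 dB


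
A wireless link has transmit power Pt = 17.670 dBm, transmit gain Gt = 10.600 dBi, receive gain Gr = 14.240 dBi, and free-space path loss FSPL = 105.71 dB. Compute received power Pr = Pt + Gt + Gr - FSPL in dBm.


Pr = 17.670 + 10.600 + 14.240 - 105.71 = -63.20 dBm

-63.20 dBm


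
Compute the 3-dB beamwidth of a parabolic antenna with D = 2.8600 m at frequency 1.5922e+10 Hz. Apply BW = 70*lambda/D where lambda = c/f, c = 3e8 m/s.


lambda = c / f = 3.0000e+08 / 1.5922e+10 = 0.01884185 m
BW = 70 * 0.01884185 / 2.8600 = 0.4612 deg

0.4612 deg


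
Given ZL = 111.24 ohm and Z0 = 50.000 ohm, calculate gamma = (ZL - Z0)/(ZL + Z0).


gamma = (111.24 - 50.000) / (111.24 + 50.000) = 0.3798

0.3798


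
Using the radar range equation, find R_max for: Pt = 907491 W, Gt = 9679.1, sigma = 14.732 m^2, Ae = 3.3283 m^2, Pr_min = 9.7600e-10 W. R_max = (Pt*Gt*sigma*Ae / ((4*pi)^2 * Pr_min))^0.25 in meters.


R^4 = 907491*9679.1*14.732*3.3283 / ((4*pi)^2 * 9.7600e-10) = 2.794422e+18
R_max = 2.794422e+18^0.25 = 40886 m

40886 m


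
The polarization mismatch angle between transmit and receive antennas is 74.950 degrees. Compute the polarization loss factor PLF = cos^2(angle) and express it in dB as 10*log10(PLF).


PLF_linear = cos^2(74.950 deg) = 0.06742429
PLF_dB = 10 * log10(0.06742429) = -11.71 dB

-11.71 dB


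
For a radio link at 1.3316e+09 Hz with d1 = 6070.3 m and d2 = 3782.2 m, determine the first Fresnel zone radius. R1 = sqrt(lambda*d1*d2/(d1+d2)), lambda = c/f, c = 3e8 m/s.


lambda = c / f = 3.0000e+08 / 1.3316e+09 = 0.2252929 m
R1 = sqrt(0.2252929 * 6070.3 * 3782.2 / (6070.3 + 3782.2)) = 22.91 m

22.91 m


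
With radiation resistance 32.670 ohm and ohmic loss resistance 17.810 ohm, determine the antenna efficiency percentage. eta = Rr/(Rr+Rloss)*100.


eta = 32.670 / (32.670 + 17.810) * 100 = 64.72%

64.72%


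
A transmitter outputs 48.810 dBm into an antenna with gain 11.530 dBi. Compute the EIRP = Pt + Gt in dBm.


EIRP = Pt + Gt = 48.810 + 11.530 = 60.34 dBm

60.34 dBm


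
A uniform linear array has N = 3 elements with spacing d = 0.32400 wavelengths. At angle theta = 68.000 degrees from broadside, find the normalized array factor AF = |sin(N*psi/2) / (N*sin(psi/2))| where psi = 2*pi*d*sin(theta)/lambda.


psi = 2*pi*0.32400*sin(68.000 deg) = 1.887516 rad
AF = |sin(3*1.887516/2) / (3*sin(1.887516/2))| = 0.1257

0.1257


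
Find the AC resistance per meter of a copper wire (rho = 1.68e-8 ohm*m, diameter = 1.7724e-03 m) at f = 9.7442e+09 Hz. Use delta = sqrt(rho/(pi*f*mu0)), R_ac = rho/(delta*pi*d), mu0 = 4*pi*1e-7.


delta = sqrt(1.68e-8 / (pi * 9.7442e+09 * 4*pi*1e-7)) = 6.608481e-07 m
R_ac = 1.68e-8 / (6.608481e-07 * pi * 1.7724e-03) = 4.566 ohm/m

4.566 ohm/m


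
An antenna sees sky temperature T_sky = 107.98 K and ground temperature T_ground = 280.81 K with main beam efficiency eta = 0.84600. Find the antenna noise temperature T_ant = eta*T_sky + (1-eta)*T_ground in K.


T_ant = 0.84600 * 107.98 + (1 - 0.84600) * 280.81 = 134.6 K

134.6 K


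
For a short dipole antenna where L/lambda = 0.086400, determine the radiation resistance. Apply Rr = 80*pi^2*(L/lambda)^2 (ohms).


Rr = 80 * pi^2 * (0.086400)^2 = 80 * 9.869604 * 7.464960e-03 = 5.894 ohm

5.894 ohm


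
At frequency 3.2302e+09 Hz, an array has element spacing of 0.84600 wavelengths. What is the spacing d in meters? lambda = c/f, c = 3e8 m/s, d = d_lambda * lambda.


lambda = c / f = 3.0000e+08 / 3.2302e+09 = 0.09287351 m
d = 0.84600 * 0.09287351 = 0.07857 m

0.07857 m


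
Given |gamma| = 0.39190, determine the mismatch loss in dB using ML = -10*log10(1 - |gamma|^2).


ML = -10 * log10(1 - 0.39190^2) = -10 * log10(0.84641439) = 0.7242 dB

0.7242 dB


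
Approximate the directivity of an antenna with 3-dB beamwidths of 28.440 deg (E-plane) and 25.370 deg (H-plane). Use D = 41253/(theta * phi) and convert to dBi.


D_linear = 41253 / (28.440 * 25.370) = 57.17491
D_dBi = 10 * log10(57.17491) = 17.57 dBi

17.57 dBi


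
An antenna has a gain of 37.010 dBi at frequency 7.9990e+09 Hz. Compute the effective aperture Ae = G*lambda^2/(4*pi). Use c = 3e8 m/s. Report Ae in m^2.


lambda = c / f = 3.0000e+08 / 7.9990e+09 = 0.03750469 m
G_linear = 10^(37.010/10) = 5023.426
Ae = G_linear * lambda^2 / (4*pi) = 5023.426 * 0.03750469^2 / (4*pi) = 0.5623 m^2

0.5623 m^2


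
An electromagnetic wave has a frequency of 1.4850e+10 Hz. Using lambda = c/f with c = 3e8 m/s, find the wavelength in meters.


lambda = c / f = 3.0000e+08 / 1.4850e+10 = 0.02020 m

0.02020 m


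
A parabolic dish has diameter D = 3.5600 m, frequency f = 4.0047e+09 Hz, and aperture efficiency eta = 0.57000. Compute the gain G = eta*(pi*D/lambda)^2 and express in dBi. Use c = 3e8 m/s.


lambda = c / f = 3.0000e+08 / 4.0047e+09 = 0.07491198 m
G_linear = 0.57000 * (pi * 3.5600 / 0.07491198)^2 = 12704.92
G_dBi = 10 * log10(12704.92) = 41.04 dBi

41.04 dBi


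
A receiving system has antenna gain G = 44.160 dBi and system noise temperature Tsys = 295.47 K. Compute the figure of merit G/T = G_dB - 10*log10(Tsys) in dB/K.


G/T = 44.160 - 10*log10(295.47) = 44.160 - 24.70513 = 19.45 dB/K

19.45 dB/K


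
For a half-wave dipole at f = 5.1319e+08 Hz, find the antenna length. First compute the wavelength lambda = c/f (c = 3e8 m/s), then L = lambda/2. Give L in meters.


lambda = c / f = 3.0000e+08 / 5.1319e+08 = 0.5845788 m
L = lambda / 2 = 0.5845788 / 2 = 0.2923 m

0.2923 m


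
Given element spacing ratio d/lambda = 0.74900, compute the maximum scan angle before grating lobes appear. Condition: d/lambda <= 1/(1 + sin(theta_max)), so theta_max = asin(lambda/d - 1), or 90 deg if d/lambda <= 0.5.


lambda/d - 1 = 1/0.74900 - 1 = 0.3351135
theta_max = asin(0.3351135) = 19.58 deg

19.58 deg


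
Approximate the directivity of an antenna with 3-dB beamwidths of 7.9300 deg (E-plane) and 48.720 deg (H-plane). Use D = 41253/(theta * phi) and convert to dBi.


D_linear = 41253 / (7.9300 * 48.720) = 106.7763
D_dBi = 10 * log10(106.7763) = 20.28 dBi

20.28 dBi


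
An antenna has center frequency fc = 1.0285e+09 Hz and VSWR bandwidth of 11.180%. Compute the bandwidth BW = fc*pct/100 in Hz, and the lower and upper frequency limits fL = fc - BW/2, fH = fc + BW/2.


BW = 1.0285e+09 * 11.180/100 = 1.149863e+08 Hz
fL = 1.0285e+09 - 1.149863e+08/2 = 9.710e+08 Hz
fH = 1.0285e+09 + 1.149863e+08/2 = 1.086e+09 Hz

BW=1.150e+08 Hz, fL=9.710e+08 Hz, fH=1.086e+09 Hz


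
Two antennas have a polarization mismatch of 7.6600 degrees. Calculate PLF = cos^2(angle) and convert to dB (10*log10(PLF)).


PLF_linear = cos^2(7.6600 deg) = 0.9822326
PLF_dB = 10 * log10(0.9822326) = -0.07786 dB

-0.07786 dB


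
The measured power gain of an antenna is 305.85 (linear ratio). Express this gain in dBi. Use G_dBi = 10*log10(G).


G_dBi = 10 * log10(305.85) = 24.86 dBi

24.86 dBi


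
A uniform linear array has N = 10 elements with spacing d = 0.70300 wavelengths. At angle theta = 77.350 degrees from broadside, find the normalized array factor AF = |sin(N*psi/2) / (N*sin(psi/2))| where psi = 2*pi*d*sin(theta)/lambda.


psi = 2*pi*0.70300*sin(77.350 deg) = 4.309859 rad
AF = |sin(10*4.309859/2) / (10*sin(4.309859/2))| = 0.05126

0.05126


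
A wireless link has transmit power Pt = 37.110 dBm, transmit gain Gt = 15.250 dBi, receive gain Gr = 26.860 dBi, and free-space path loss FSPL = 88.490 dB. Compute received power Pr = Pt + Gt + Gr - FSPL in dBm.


Pr = 37.110 + 15.250 + 26.860 - 88.490 = -9.27 dBm

-9.27 dBm


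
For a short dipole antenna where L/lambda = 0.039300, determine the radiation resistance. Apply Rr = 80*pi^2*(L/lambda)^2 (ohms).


Rr = 80 * pi^2 * (0.039300)^2 = 80 * 9.869604 * 1.544490e-03 = 1.219 ohm

1.219 ohm


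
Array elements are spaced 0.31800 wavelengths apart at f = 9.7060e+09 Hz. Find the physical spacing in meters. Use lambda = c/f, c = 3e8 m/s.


lambda = c / f = 3.0000e+08 / 9.7060e+09 = 0.03090872 m
d = 0.31800 * 0.03090872 = 9.829e-03 m

9.829e-03 m


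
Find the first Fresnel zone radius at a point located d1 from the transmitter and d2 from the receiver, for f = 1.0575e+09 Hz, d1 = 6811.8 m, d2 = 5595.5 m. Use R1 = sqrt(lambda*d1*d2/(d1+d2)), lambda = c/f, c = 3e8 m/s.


lambda = c / f = 3.0000e+08 / 1.0575e+09 = 0.2836879 m
R1 = sqrt(0.2836879 * 6811.8 * 5595.5 / (6811.8 + 5595.5)) = 29.52 m

29.52 m


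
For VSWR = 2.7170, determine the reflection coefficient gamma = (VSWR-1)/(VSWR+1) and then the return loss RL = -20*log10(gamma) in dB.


gamma = (2.7170 - 1) / (2.7170 + 1) = 0.4619317
RL = -20 * log10(0.4619317) = 6.708 dB

6.708 dB


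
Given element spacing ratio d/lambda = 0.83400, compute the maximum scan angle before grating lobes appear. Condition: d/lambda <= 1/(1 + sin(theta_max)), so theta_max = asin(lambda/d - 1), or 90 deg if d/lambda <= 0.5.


lambda/d - 1 = 1/0.83400 - 1 = 0.1990408
theta_max = asin(0.1990408) = 11.48 deg

11.48 deg


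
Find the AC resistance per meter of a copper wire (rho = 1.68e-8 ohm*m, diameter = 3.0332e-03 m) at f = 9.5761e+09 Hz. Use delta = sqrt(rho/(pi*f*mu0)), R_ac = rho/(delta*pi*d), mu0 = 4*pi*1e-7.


delta = sqrt(1.68e-8 / (pi * 9.5761e+09 * 4*pi*1e-7)) = 6.666232e-07 m
R_ac = 1.68e-8 / (6.666232e-07 * pi * 3.0332e-03) = 2.645 ohm/m

2.645 ohm/m


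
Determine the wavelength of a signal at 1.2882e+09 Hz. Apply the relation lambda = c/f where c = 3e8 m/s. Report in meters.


lambda = c / f = 3.0000e+08 / 1.2882e+09 = 0.2329 m

0.2329 m


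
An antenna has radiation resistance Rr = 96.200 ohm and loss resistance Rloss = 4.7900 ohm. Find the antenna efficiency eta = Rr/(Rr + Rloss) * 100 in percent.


eta = 96.200 / (96.200 + 4.7900) * 100 = 95.26%

95.26%
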